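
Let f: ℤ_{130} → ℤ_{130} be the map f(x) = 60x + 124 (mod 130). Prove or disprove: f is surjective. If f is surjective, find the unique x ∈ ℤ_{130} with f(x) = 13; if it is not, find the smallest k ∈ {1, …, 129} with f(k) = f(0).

Recall: f is surjective if every y in the codomain equals f(x) for some x in the domain.
Since gcd(60, 130) = 10, we have 60x ≡ 0 (mod 10) for all x, so f(x) ≡ 4 (mod 10).
But 0 ≢ 4 (mod 10), so 0 ∈ ℤ_{130} has no preimage. Therefore f is not surjective.
Since f is not surjective, we find the least positive k with f(k) = f(0): this means 60k ≡ 0 (mod 130), i.e. 130 ∣ 60k. Since gcd(60, 130) = 10, dividing through by 10 this holds exactly when 13 ∣ 6k, and as gcd(6, 13) = 1, exactly when 13 ∣ k.
The smallest positive such k is 13.

13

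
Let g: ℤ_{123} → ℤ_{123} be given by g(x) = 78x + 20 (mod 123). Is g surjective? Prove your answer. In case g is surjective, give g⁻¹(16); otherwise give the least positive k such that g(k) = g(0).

41

Since gcd(78, 123) = 3, we have 78x ≡ 0 (mod 3) for all x, so g(x) ≡ 2 (mod 3).
But 0 ≢ 2 (mod 3), so 0 ∈ ℤ_{123} has no preimage. So g is not surjective.
Since g is not surjective, we find the least positive k with g(k) = g(0): this means 78k ≡ 0 (mod 123), i.e. 123 ∣ 78k. Since gcd(78, 123) = 3, dividing through by 3 this holds exactly when 41 ∣ 26k, and as gcd(26, 41) = 1, exactly when 41 ∣ k.
The smallest positive such k is 41.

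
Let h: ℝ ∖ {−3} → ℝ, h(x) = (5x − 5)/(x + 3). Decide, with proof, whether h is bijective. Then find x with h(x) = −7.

-4/3

If h(x) = 5, cross-multiplying gives 1(5x − 5) = 5(x + 3), which simplifies to −5 = 15 — false.  So 5 has no preimage and h is not surjective.
Therefore h is not bijective.
Solving h(x) = −7: cross-multiplying gives 5x − 5 = −7(x + 3), which rearranges to 12x = −16, so x = −4/3.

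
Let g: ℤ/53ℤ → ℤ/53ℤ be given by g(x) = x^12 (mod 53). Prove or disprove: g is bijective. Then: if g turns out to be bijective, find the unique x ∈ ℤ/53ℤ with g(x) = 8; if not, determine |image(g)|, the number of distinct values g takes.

14

g(2): Repeated squaring mod 53: 2^1 ≡ 2, 2^2 ≡ 2² = 4, 2^4 ≡ 4² = 16, 2^8 ≡ 16² = 256 ≡ 44. Since 12 = 8 + 4, 2^12 ≡ 44·16: 44·16 = 704 ≡ 15. So 2^12 ≡ 15 (mod 53).
g(7): Repeated squaring mod 53: 7^1 ≡ 7, 7^2 ≡ 7² = 49, 7^4 ≡ 49² = 2401 ≡ 16, 7^8 ≡ 16² = 256 ≡ 44. Since 12 = 8 + 4, 7^12 ≡ 44·16: 44·16 = 704 ≡ 15. So 7^12 ≡ 15 (mod 53).
So g(2) = g(7) = 15 while 2 ≠ 7, hence g is not injective, hence not bijective.
Since g is not bijective, we determine |image(g)|. Computing x^12 mod 53 for each x (by repeated squaring, reducing mod 53 at every step), the values g(0), g(1), …, g(52) are: 0, 1, 15, 10, 13, 47, 44, 15, 36, 47, 16, 24, 24, 49, 13, 46, 10, 28, 16, 49, 28, 44, 42, 1, 42, 36, 46, 46, 36, 42, 1, 42, 44, 28, 49, 16, 28, 10, 46, 13, 49, 24, 24, 16, 47, 36, 15, 44, 47, 13, 10, 15, 1.
The distinct values are {0, 1, 10, 13, 15, 16, 24, 28, 36, 42, 44, 46, 47, 49}; there are 14 of them.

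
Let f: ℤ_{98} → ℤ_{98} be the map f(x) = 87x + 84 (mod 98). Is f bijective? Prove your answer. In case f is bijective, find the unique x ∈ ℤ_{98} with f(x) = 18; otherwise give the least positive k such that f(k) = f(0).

If f(s) = f(t), then 87s ≡ 87t (mod 98). Because gcd(87, 98) = 1, we may cancel 87 to get s ≡ t (mod 98).
We now compute 87⁻¹ mod 98 explicitly. Euclid's algorithm: 98 = 1·87 + 11, 87 = 7·11 + 10, 11 = 1·10 + 1; back-substituting gives 1 = 89·87 − 79·98, so 87⁻¹ ≡ 89 (mod 98).
Then y ↦ 89(y − 84) is a two-sided inverse to f, so every y ∈ ℤ_{98} has a preimage.
So f is bijective.
Since f is bijective, we find f⁻¹(18): we need 87x ≡ 18 − 84 ≡ 32 (mod 98). Using 87⁻¹ = 89: x ≡ 89·32 = 2848 = 29·98 + 6, so x = 6.
Check: f(6) = 87·6 + 84 = 606 = 6·98 + 18 ≡ 18 (mod 98).

6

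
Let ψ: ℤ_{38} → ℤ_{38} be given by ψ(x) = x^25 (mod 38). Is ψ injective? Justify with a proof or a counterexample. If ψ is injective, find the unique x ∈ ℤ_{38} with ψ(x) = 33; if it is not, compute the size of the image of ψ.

21

Computing x^25 mod 38 for each x (by repeated squaring, reducing mod 38 at every step), the values ψ(0), ψ(1), …, ψ(37) are: 0, 1, 14, 21, 6, 35, 28, 7, 8, 23, 34, 11, 12, 29, 22, 13, 36, 5, 18, 19, 20, 33, 2, 25, 16, 9, 26, 27, 4, 15, 30, 31, 10, 3, 32, 17, 24, 37.
Every element of ℤ_{38} appears exactly once in this list, so ψ is a bijection, and in particular injective.
Since ψ is injective, we read off the preimage of 33 from the same table: ψ(21) = 33, so ψ⁻¹(33) = 21.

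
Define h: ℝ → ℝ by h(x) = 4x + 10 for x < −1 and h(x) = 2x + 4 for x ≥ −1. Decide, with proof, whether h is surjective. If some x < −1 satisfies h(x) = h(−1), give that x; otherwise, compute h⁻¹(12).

Both pieces are strictly increasing (slopes 4 and 2), so each is injective on its own interval.
The left piece maps (−∞, −1) onto (−∞, 6); the right piece maps [−1, ∞) onto [2, ∞).
The union (−∞, 6) ∪ [2, ∞) covers ℝ, so h is surjective.
For the follow-up: the images overlap, so an x < −1 with h(x) = h(−1) exists. h(−1) = 2; solving 4x + 10 = 2 for x < −1 gives x = (2 − 10)/4 = −2.

-2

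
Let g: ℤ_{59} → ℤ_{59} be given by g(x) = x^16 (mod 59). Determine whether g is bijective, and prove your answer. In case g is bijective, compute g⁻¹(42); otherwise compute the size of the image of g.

g(29): Repeated squaring mod 59: 29^1 ≡ 29, 29^2 ≡ 29² = 841 ≡ 15, 29^4 ≡ 15² = 225 ≡ 48, 29^8 ≡ 48² = 2304 ≡ 3, 29^16 ≡ 3² = 9. So 29^16 ≡ 9 (mod 59).
g(30): Repeated squaring mod 59: 30^1 ≡ 30, 30^2 ≡ 30² = 900 ≡ 15, 30^4 ≡ 15² = 225 ≡ 48, 30^8 ≡ 48² = 2304 ≡ 3, 30^16 ≡ 3² = 9. So 30^16 ≡ 9 (mod 59).
So g(29) = g(30) = 9 while 29 ≠ 30, thus g is not injective, hence not bijective.
Since g is not bijective, we determine |image(g)|. Computing x^16 mod 59 for each x (by repeated squaring, reducing mod 59 at every step), the values g(0), g(1), …, g(58) are: 0, 1, 46, 26, 51, 19, 16, 15, 45, 27, 48, 12, 28, 35, 41, 22, 5, 4, 3, 29, 25, 36, 21, 20, 49, 7, 17, 53, 57, 9, 9, 57, 53, 17, 7, 49, 20, 21, 36, 25, 29, 3, 4, 5, 22, 41, 35, 28, 12, 48, 27, 45, 15, 16, 19, 51, 26, 46, 1.
The distinct values are {0, 1, 3, 4, 5, 7, 9, 12, 15, 16, 17, 19, 20, 21, 22, 25, 26, 27, 28, 29, 35, 36, 41, 45, 46, 48, 49, 51, 53, 57}; there are 30 of them.

30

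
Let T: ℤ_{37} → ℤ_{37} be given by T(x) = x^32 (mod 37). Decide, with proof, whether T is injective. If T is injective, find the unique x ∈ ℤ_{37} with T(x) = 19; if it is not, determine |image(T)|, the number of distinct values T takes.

T(1) = 1^32 = 1.
T(6): Repeated squaring mod 37: 6^1 ≡ 6, 6^2 ≡ 6² = 36, 6^4 ≡ 36² = 1296 ≡ 1, 6^8 ≡ 1² = 1, 6^16 ≡ 1² = 1, 6^32 ≡ 1² = 1. So 6^32 ≡ 1 (mod 37).
So T(1) = T(6) = 1 while 1 ≠ 6, hence T is not injective.
Since T is not injective, we determine |image(T)|. Computing x^32 mod 37 for each x (by repeated squaring, reducing mod 37 at every step), the values T(0), T(1), …, T(36) are: 0, 1, 7, 16, 12, 9, 1, 9, 10, 34, 26, 10, 7, 12, 26, 33, 33, 34, 16, 16, 34, 33, 33, 26, 12, 7, 10, 26, 34, 10, 9, 1, 9, 12, 16, 7, 1.
The distinct values are {0, 1, 7, 9, 10, 12, 16, 26, 33, 34}; there are 10 of them.

10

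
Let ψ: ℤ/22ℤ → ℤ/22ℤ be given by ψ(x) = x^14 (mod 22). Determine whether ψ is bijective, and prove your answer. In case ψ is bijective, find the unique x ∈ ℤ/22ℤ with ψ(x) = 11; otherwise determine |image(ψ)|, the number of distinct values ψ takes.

ψ(10): Repeated squaring mod 22: 10^1 ≡ 10, 10^2 ≡ 10² = 100 ≡ 12, 10^4 ≡ 12² = 144 ≡ 12, 10^8 ≡ 12² = 144 ≡ 12. Since 14 = 8 + 4 + 2, 10^14 ≡ 12·12·12: 12·12 = 144 ≡ 12, then 12·12 = 144 ≡ 12. So 10^14 ≡ 12 (mod 22).
ψ(12): Repeated squaring mod 22: 12^1 ≡ 12, 12^2 ≡ 12² = 144 ≡ 12, 12^4 ≡ 12² = 144 ≡ 12, 12^8 ≡ 12² = 144 ≡ 12. Since 14 = 8 + 4 + 2, 12^14 ≡ 12·12·12: 12·12 = 144 ≡ 12, then 12·12 = 144 ≡ 12. So 12^14 ≡ 12 (mod 22).
So ψ(10) = ψ(12) = 12 while 10 ≠ 12, so ψ is not injective, hence not bijective.
Since ψ is not bijective, we determine |image(ψ)|. Computing x^14 mod 22 for each x (by repeated squaring, reducing mod 22 at every step), the values ψ(0), ψ(1), …, ψ(21) are: 0, 1, 16, 15, 14, 9, 20, 3, 4, 5, 12, 11, 12, 5, 4, 3, 20, 9, 14, 15, 16, 1.
The distinct values are {0, 1, 3, 4, 5, 9, 11, 12, 14, 15, 16, 20}; there are 12 of them.

12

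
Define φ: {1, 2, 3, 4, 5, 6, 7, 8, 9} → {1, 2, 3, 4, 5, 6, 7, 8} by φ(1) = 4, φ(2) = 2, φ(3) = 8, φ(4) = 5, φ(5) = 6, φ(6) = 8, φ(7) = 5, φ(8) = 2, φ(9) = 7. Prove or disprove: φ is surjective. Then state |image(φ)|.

6

No element maps to 1, so φ is not surjective.
The image of φ is {2, 4, 5, 6, 7, 8}, which has 6 elements.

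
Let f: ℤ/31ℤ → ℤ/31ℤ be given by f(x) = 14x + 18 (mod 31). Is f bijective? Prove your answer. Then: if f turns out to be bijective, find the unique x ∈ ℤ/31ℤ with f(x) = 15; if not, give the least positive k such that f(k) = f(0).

2

By definition, f is injective if f(u) = f(v) implies u = v.
If f(u) = f(v), then 14u ≡ 14v (mod 31). Because gcd(14, 31) = 1, we may cancel 14 to get u ≡ v (mod 31).
We now compute 14⁻¹ mod 31 explicitly. Euclid's algorithm: 31 = 2·14 + 3, 14 = 4·3 + 2, 3 = 1·2 + 1; back-substituting gives 1 = 20·14 − 9·31, so 14⁻¹ ≡ 20 (mod 31).
For any y ∈ ℤ/31ℤ, x = 20(y − 18) mod 31 satisfies f(x) = 14·20(y − 18) + 18 ≡ y (since 14·20 ≡ 1 mod 31). So every y has a preimage.
Therefore f is bijective.
Since f is bijective, we find f⁻¹(15): we need 14x ≡ 15 − 18 ≡ 28 (mod 31). Using 14⁻¹ = 20: x ≡ 20·28 = 560 = 18·31 + 2, so x = 2.
Check: f(2) = 14·2 + 18 = 46 = 1·31 + 15 ≡ 15 (mod 31).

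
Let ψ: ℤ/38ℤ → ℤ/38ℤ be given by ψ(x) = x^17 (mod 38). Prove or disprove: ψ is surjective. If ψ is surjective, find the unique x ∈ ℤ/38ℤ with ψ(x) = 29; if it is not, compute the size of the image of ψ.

21

Computing x^17 mod 38 for each x (by repeated squaring, reducing mod 38 at every step), the values ψ(0), ψ(1), …, ψ(37) are: 0, 1, 10, 13, 24, 23, 16, 11, 12, 17, 2, 7, 8, 3, 34, 33, 6, 9, 18, 19, 20, 29, 32, 5, 4, 35, 30, 31, 36, 21, 26, 27, 22, 15, 14, 25, 28, 37.
Every element of ℤ/38ℤ appears exactly once in this list, so ψ is a bijection, and in particular surjective.
Since ψ is surjective, we read off the preimage of 29 from the same table: ψ(21) = 29, so ψ⁻¹(29) = 21.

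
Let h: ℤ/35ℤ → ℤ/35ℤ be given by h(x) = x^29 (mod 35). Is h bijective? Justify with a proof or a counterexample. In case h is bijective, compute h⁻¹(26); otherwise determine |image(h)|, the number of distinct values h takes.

Computing x^29 mod 35 for each x (by repeated squaring, reducing mod 35 at every step), the values h(0), h(1), …, h(34) are: 0, 1, 32, 33, 9, 10, 6, 7, 8, 4, 5, 16, 17, 13, 14, 15, 11, 12, 23, 24, 20, 21, 22, 18, 19, 30, 31, 27, 28, 29, 25, 26, 2, 3, 34.
Every element of ℤ/35ℤ appears exactly once in this list, so h is a bijection, and in particular bijective.
Since h is bijective, we read off the preimage of 26 from the same table: h(31) = 26, so h⁻¹(26) = 31.

31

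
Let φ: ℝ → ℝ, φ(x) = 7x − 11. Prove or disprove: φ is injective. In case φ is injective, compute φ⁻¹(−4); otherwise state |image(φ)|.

Suppose φ(a) = φ(b). Then 7a − 11 = 7b − 11, so 7a = 7b, hence a = b.
Thus φ is injective.
Since φ is injective, we compute φ⁻¹(−4) = (−4 + 11)/7 = 1.

1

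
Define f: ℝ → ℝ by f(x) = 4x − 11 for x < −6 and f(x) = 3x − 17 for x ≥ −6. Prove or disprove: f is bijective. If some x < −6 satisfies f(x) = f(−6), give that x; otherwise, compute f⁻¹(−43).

-8

Both pieces are strictly increasing (slopes 4 and 3), so each is injective on its own interval.
The left piece maps (−∞, −6) onto (−∞, −35); the right piece maps [−6, ∞) onto [−35, ∞).
Since −35 = −35, the images partition ℝ: f is injective and surjective, hence bijective.
Because the two images are disjoint, no x < −6 has f(x) = f(−6), so we compute f⁻¹(−43): −43 lies in (−∞, −35), so solve 4x − 11 = −43: x = (−43 + 11)/4 = −8.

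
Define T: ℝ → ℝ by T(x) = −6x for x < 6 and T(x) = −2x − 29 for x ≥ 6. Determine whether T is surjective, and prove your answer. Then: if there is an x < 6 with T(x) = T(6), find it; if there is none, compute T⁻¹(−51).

11

Both pieces are strictly decreasing (slopes −6 and −2), so each is injective on its own interval.
The left piece maps (−∞, 6) onto (−36, ∞); the right piece maps [6, ∞) onto (−∞, −41].
The union (−36, ∞) ∪ (−∞, −41] omits the interval between −36 and −41; in particular −36 has no preimage. So T is not surjective.
Because the two images are disjoint, no x < 6 has T(x) = T(6), so we compute T⁻¹(−51): −51 lies in (−∞, −41], so solve −2x − 29 = −51: x = (−51 + 29)/(−2) = 11.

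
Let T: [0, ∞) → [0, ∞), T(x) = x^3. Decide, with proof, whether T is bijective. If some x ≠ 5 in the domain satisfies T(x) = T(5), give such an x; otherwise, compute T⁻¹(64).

On [0, ∞), x ↦ x^3 is strictly increasing (injective) and for any y ∈ [0, ∞) the 3rd root y^{1/3} lies in [0, ∞) (surjective). So T is bijective.
Since x ↦ x^3 is strictly increasing on [0, ∞), it is injective there, so no x ≠ 5 in the domain has T(x) = T(5). We therefore compute T⁻¹(64) = 64^{1/3} = 4 (indeed 4^3 = 64).

4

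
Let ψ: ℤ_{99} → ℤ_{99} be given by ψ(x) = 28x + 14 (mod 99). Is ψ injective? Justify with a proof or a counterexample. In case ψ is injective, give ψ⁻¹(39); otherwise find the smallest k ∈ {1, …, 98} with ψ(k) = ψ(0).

61

If ψ(a) = ψ(b), then 28a ≡ 28b (mod 99). Because gcd(28, 99) = 1, we may cancel 28 to get a ≡ b (mod 99).
Hence ψ is injective.
We now compute 28⁻¹ mod 99 explicitly. Euclid's algorithm: 99 = 3·28 + 15, 28 = 1·15 + 13, 15 = 1·13 + 2, 13 = 6·2 + 1; back-substituting gives 1 = 46·28 − 13·99, so 28⁻¹ ≡ 46 (mod 99).
Since ψ is injective, we find ψ⁻¹(39): we need 28x ≡ 39 − 14 ≡ 25 (mod 99). Using 28⁻¹ = 46: x ≡ 46·25 = 1150 = 11·99 + 61, so x = 61.
Check: ψ(61) = 28·61 + 14 = 1722 = 17·99 + 39 ≡ 39 (mod 99).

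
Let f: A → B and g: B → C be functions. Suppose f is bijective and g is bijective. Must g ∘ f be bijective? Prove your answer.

bijective

Injectivity: if g(f(u)) = g(f(v)) then f(u) = f(v) (g injective) so u = v (f injective).
Surjectivity: for c ∈ C pick b with g(b) = c, then a with f(a) = b; then (g ∘ f)(a) = c.
Thus g ∘ f is bijective.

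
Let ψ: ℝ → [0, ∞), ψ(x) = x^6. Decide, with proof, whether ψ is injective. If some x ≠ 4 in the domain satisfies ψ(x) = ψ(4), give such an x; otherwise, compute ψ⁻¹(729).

ψ(4) = 4096 = (−4)^6 = ψ(−4) (since 6 is even), with 4 ≠ −4. So ψ is not injective.
For the follow-up, such an x exists: taking x = −4 ∈ ℝ gives ψ(−4) = 4096 = ψ(4) with −4 ≠ 4.

-4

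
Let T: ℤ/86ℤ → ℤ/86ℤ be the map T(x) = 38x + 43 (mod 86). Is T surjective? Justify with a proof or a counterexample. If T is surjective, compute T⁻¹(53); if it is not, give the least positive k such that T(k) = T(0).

Since gcd(38, 86) = 2, we have 38x ≡ 0 (mod 2) for all x, so T(x) ≡ 1 (mod 2).
But 0 ≢ 1 (mod 2), so 0 ∈ ℤ/86ℤ has no preimage. So T is not surjective.
Since T is not surjective, we find the least positive k with T(k) = T(0): this means 38k ≡ 0 (mod 86), i.e. 86 ∣ 38k. Since gcd(38, 86) = 2, dividing through by 2 this holds exactly when 43 ∣ 19k, and as gcd(19, 43) = 1, exactly when 43 ∣ k.
The smallest positive such k is 43.

43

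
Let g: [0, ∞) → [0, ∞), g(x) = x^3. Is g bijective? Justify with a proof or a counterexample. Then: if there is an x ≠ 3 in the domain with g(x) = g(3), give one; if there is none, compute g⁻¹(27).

On [0, ∞), x ↦ x^3 is strictly increasing (injective) and for any y ∈ [0, ∞) the 3rd root y^{1/3} lies in [0, ∞) (surjective). So g is bijective.
Since x ↦ x^3 is strictly increasing on [0, ∞), it is injective there, so no x ≠ 3 in the domain has g(x) = g(3). We therefore compute g⁻¹(27) = 27^{1/3} = 3 (indeed 3^3 = 27).

3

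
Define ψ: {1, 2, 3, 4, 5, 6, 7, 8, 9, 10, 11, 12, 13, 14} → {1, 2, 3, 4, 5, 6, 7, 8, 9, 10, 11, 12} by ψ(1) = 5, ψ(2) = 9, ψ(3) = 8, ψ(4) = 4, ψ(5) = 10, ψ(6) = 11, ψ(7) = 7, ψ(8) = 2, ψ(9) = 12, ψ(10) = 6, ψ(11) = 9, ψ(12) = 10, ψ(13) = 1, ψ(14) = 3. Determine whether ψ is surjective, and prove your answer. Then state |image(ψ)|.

12

Every element of the codomain has a preimage: 1 = ψ(13), 2 = ψ(8), 3 = ψ(14), 4 = ψ(4), 5 = ψ(1), 6 = ψ(10), 7 = ψ(7), 8 = ψ(3), 9 = ψ(2), 10 = ψ(5), 11 = ψ(6), 12 = ψ(9).
Hence ψ is surjective.
The image of ψ is {1, 2, 3, 4, 5, 6, 7, 8, 9, 10, 11, 12}, which has 12 elements.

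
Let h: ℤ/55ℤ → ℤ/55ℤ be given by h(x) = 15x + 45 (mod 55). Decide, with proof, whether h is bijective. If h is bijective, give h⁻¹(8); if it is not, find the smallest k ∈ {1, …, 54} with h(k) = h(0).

11

By definition, h is injective if h(u) = h(v) implies u = v.
We have gcd(15, 55) = 5 > 1. Taking u = 0 and v = 11: h(0) = 45 and h(11) = 15·11 + 45 = 210 ≡ 45 (mod 55).
So h(0) = h(11) while 0 ≠ 11, thus h is not injective, hence not bijective.
Since h is not bijective, we find the least positive k with h(k) = h(0): this means 15k ≡ 0 (mod 55), i.e. 55 ∣ 15k. Since gcd(15, 55) = 5, dividing through by 5 this holds exactly when 11 ∣ 3k, and as gcd(3, 11) = 1, exactly when 11 ∣ k.
The smallest positive such k is 11.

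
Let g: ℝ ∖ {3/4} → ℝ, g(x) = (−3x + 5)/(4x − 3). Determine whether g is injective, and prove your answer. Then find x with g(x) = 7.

Suppose g(x_1) = g(x_2). Cross-multiplying: (−3x_1 + 5)(4x_2 − 3) = (−3x_2 + 5)(4x_1 − 3).
Expanding both sides and cancelling the symmetric terms leaves −11·(x_1 − x_2) = 0. Since −11 ≠ 0, x_1 = x_2. Hence g is injective.
Solving g(x) = 7: cross-multiplying gives −3x + 5 = 7(4x − 3), which rearranges to −31x = −26, so x = 26/31.

26/31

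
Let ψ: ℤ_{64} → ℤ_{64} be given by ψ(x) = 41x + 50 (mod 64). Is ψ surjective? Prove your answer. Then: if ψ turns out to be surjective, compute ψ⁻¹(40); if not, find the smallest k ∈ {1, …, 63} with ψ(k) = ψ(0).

Since gcd(41, 64) = 1, 41 is invertible modulo 64. Euclid's algorithm: 64 = 1·41 + 23, 41 = 1·23 + 18, 23 = 1·18 + 5, 18 = 3·5 + 3, 5 = 1·3 + 2, 3 = 1·2 + 1; back-substituting gives 1 = 25·41 − 16·64, so 41⁻¹ ≡ 25 (mod 64).
For any y ∈ ℤ_{64}, x = 25(y − 50) mod 64 satisfies ψ(x) = 41·25(y − 50) + 50 ≡ y (since 41·25 ≡ 1 mod 64). So every y has a preimage.
Therefore ψ is surjective.
Since ψ is surjective, we compute ψ⁻¹(40): solve 41x + 50 ≡ 40 (mod 64), i.e. 41x ≡ 54 (mod 64).
Multiplying by 41⁻¹ = 25 gives x ≡ 25·54 = 1350 = 21·64 + 6 ≡ 6 (mod 64).
Check: ψ(6) = 41·6 + 50 = 296 = 4·64 + 40 ≡ 40 (mod 64).

6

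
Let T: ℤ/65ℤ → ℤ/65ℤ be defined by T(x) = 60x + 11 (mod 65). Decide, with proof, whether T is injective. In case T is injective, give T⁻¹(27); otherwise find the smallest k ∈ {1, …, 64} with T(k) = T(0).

13

Recall that injectivity means: for all u, v in the domain, T(u) = T(v) implies u = v.
We have gcd(60, 65) = 5 > 1. Taking u = 0 and v = 13: T(0) = 11 and T(13) = 60·13 + 11 = 791 ≡ 11 (mod 65).
So T(0) = T(13) while 0 ≠ 13, so T is not injective.
Since T is not injective, we find the least positive k with T(k) = T(0): this means 60k ≡ 0 (mod 65), i.e. 65 ∣ 60k. Since gcd(60, 65) = 5, dividing through by 5 this holds exactly when 13 ∣ 12k, and as gcd(12, 13) = 1, exactly when 13 ∣ k.
The smallest positive such k is 13.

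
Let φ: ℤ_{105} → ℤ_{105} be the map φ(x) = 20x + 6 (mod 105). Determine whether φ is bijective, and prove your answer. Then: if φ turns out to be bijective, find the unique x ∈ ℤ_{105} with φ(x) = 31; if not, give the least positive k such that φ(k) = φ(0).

Recall that φ is injective when φ(s) = φ(t) forces s = t.
We have gcd(20, 105) = 5 > 1. Taking s = 0 and t = 21: φ(0) = 6 and φ(21) = 20·21 + 6 = 426 ≡ 6 (mod 105).
So φ(0) = φ(21) while 0 ≠ 21, thus φ is not injective, hence not bijective.
Since φ is not bijective, we find the least positive k with φ(k) = φ(0): this means 20k ≡ 0 (mod 105), i.e. 105 ∣ 20k. Since gcd(20, 105) = 5, dividing through by 5 this holds exactly when 21 ∣ 4k, and as gcd(4, 21) = 1, exactly when 21 ∣ k.
The smallest positive such k is 21.

21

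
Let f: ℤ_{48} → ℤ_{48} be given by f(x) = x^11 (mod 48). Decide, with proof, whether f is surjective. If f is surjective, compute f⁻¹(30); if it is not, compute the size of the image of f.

f(0) = 0^11 = 0.
f(6): Repeated squaring mod 48: 6^1 ≡ 6, 6^2 ≡ 6² = 36, 6^4 ≡ 36² = 1296 ≡ 0, 6^8 ≡ 0² = 0. Since 11 = 8 + 2 + 1, 6^11 ≡ 0·36·6: 0·36 = 0, then 0·6 = 0. So 6^11 ≡ 0 (mod 48).
So f(0) = f(6) = 0 while 0 ≠ 6, therefore f is not injective.
A non-injective map from the 48-element set ℤ_{48} to itself takes at most 47 distinct values, so it cannot be surjective. Hence f is not surjective.
Since f is not surjective, we determine |image(f)|. Computing x^11 mod 48 for each x (by repeated squaring, reducing mod 48 at every step), the values f(0), f(1), …, f(47) are: 0, 1, 32, 27, 16, 29, 0, 7, 32, 9, 16, 35, 0, 37, 32, 15, 16, 17, 0, 43, 32, 45, 16, 23, 0, 25, 32, 3, 16, 5, 0, 31, 32, 33, 16, 11, 0, 13, 32, 39, 16, 41, 0, 19, 32, 21, 16, 47.
The distinct values are {0, 1, 3, 5, 7, 9, 11, 13, 15, 16, 17, 19, 21, 23, 25, 27, 29, 31, 32, 33, 35, 37, 39, 41, 43, 45, 47}; there are 27 of them.

27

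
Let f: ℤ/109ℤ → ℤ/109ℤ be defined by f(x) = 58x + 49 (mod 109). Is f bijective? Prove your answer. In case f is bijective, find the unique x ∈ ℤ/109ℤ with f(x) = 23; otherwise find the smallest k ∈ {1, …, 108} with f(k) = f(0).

Suppose f(s) = f(t) in ℤ/109ℤ. Then 58s + 49 ≡ 58t + 49 (mod 109), therefore 58(s − t) ≡ 0 (mod 109).
Since gcd(58, 109) = 1, 58 is invertible modulo 109, hence s − t ≡ 0 (mod 109), i.e. s = t.
We now compute 58⁻¹ mod 109 explicitly. Euclid's algorithm: 109 = 1·58 + 51, 58 = 1·51 + 7, 51 = 7·7 + 2, 7 = 3·2 + 1; back-substituting gives 1 = 47·58 − 25·109, so 58⁻¹ ≡ 47 (mod 109).
For any y ∈ ℤ/109ℤ, x = 47(y − 49) mod 109 satisfies f(x) = 58·47(y − 49) + 49 ≡ y (since 58·47 ≡ 1 mod 109). So every y has a preimage.
Therefore f is bijective.
Since f is bijective, we compute f⁻¹(23): solve 58x + 49 ≡ 23 (mod 109), i.e. 58x ≡ 83 (mod 109).
Multiplying by 58⁻¹ = 47 gives x ≡ 47·83 = 3901 = 35·109 + 86 ≡ 86 (mod 109).
Check: f(86) = 58·86 + 49 = 5037 = 46·109 + 23 ≡ 23 (mod 109).

86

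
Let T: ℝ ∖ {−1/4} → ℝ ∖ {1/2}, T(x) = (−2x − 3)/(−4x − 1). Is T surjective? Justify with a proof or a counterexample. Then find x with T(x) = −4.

-7/18

For any y ≠ 1/2, solving y(−4x − 1) = −2x − 3 for x gives a well-defined x ≠ −1/4. So T is surjective.
Solving T(x) = −4: cross-multiplying gives −2x − 3 = −4(−4x − 1), which rearranges to −18x = 7, so x = −7/18.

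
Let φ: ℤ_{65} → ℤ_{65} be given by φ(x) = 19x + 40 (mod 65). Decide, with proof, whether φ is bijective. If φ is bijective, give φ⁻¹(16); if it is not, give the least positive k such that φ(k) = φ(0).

9

Recall: injectivity means: for all x_1, x_2 in the domain, φ(x_1) = φ(x_2) implies x_1 = x_2.
If φ(x_1) = φ(x_2), then 19x_1 ≡ 19x_2 (mod 65). Because gcd(19, 65) = 1, we may cancel 19 to get x_1 ≡ x_2 (mod 65).
We now compute 19⁻¹ mod 65 explicitly. Euclid's algorithm: 65 = 3·19 + 8, 19 = 2·8 + 3, 8 = 2·3 + 2, 3 = 1·2 + 1; back-substituting gives 1 = 24·19 − 7·65, so 19⁻¹ ≡ 24 (mod 65).
For any y ∈ ℤ_{65}, x = 24(y − 40) mod 65 satisfies φ(x) = 19·24(y − 40) + 40 ≡ y (since 19·24 ≡ 1 mod 65). So every y has a preimage.
Therefore φ is bijective.
Since φ is bijective, we find φ⁻¹(16): we need 19x ≡ 16 − 40 ≡ 41 (mod 65). Using 19⁻¹ = 24: x ≡ 24·41 = 984 = 15·65 + 9, so x = 9.
Check: φ(9) = 19·9 + 40 = 211 = 3·65 + 16 ≡ 16 (mod 65).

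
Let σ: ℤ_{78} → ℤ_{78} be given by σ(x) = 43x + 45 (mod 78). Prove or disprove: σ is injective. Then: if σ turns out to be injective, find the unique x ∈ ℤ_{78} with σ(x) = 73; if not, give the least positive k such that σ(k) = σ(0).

46

Suppose σ(u) = σ(v) in ℤ_{78}. Then 43u + 45 ≡ 43v + 45 (mod 78), therefore 43(u − v) ≡ 0 (mod 78).
Since gcd(43, 78) = 1, 43 is invertible modulo 78, hence u − v ≡ 0 (mod 78), i.e. u = v.
Thus σ is injective.
We now compute 43⁻¹ mod 78 explicitly. Euclid's algorithm: 78 = 1·43 + 35, 43 = 1·35 + 8, 35 = 4·8 + 3, 8 = 2·3 + 2, 3 = 1·2 + 1; back-substituting gives 1 = 49·43 − 27·78, so 43⁻¹ ≡ 49 (mod 78).
Since σ is injective, we find σ⁻¹(73): we need 43x ≡ 73 − 45 ≡ 28 (mod 78). Using 43⁻¹ = 49: x ≡ 49·28 = 1372 = 17·78 + 46, so x = 46.
Check: σ(46) = 43·46 + 45 = 2023 = 25·78 + 73 ≡ 73 (mod 78).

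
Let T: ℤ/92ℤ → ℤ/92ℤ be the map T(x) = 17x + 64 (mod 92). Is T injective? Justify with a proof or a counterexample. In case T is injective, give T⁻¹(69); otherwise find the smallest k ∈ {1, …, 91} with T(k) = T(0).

Suppose T(a) = T(b) in ℤ/92ℤ. Then 17a + 64 ≡ 17b + 64 (mod 92), hence 17(a − b) ≡ 0 (mod 92).
Since gcd(17, 92) = 1, 17 is invertible modulo 92, so a − b ≡ 0 (mod 92), i.e. a = b.
So T is injective.
We now compute 17⁻¹ mod 92 explicitly. Euclid's algorithm: 92 = 5·17 + 7, 17 = 2·7 + 3, 7 = 2·3 + 1; back-substituting gives 1 = 65·17 − 12·92, so 17⁻¹ ≡ 65 (mod 92).
Since T is injective, we compute T⁻¹(69): solve 17x + 64 ≡ 69 (mod 92), i.e. 17x ≡ 5 (mod 92).
Multiplying by 17⁻¹ = 65 gives x ≡ 65·5 = 325 = 3·92 + 49 ≡ 49 (mod 92).
Check: T(49) = 17·49 + 64 = 897 = 9·92 + 69 ≡ 69 (mod 92).

49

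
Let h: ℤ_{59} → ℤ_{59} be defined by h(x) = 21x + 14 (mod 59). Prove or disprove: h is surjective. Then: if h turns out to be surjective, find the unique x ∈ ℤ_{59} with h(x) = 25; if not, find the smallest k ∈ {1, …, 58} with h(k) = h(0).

23

Since gcd(21, 59) = 1, 21 is invertible modulo 59. Euclid's algorithm: 59 = 2·21 + 17, 21 = 1·17 + 4, 17 = 4·4 + 1; back-substituting gives 1 = 45·21 − 16·59, so 21⁻¹ ≡ 45 (mod 59).
For any y ∈ ℤ_{59}, x = 45(y − 14) mod 59 satisfies h(x) = 21·45(y − 14) + 14 ≡ y (since 21·45 ≡ 1 mod 59). So every y has a preimage.
Therefore h is surjective.
Since h is surjective, we find h⁻¹(25): we need 21x ≡ 25 − 14 ≡ 11 (mod 59). Using 21⁻¹ = 45: x ≡ 45·11 = 495 = 8·59 + 23, so x = 23.
Check: h(23) = 21·23 + 14 = 497 = 8·59 + 25 ≡ 25 (mod 59).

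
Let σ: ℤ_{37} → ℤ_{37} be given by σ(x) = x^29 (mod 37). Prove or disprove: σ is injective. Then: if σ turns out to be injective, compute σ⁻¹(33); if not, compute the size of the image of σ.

Since 37 is prime, the nonzero elements of ℤ_{37} form a cyclic group of order 36.
As gcd(29, 36) = 1, raising to the 29th power is a bijection on this group: if a^29 ≡ b^29 then (ab^{−1})^29 = 1, and the only element of order dividing gcd(29, 36) = 1 is 1, so a = b.
With σ(0) = 0 this makes σ injective on all of ℤ_{37}, hence bijective (finite equal-size domain and codomain). In particular σ is injective.
Since σ is injective, we find the preimage of 33. The inverse of x ↦ x^29 on (ℤ_{37})^× is x ↦ x^5, because 29·5 = 145 = 4·36 + 1 ≡ 1 (mod 36) and x^{36} = 1 for x ≠ 0 (Fermat). So σ⁻¹(33) = 33^5 mod 37.
Repeated squaring mod 37: 33^1 ≡ 33, 33^2 ≡ 33² = 1089 ≡ 16, 33^4 ≡ 16² = 256 ≡ 34. Since 5 = 4 + 1, 33^5 ≡ 34·33: 34·33 = 1122 ≡ 12. So 33^5 ≡ 12 (mod 37).
Hence σ⁻¹(33) = 12.

12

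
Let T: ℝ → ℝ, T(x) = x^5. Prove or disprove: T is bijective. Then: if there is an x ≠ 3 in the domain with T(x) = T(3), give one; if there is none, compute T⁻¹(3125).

5

On ℝ, x ↦ x^5 is strictly increasing (injective) and for any y ∈ ℝ the 5th root y^{1/5} lies in ℝ (surjective). So T is bijective.
Since x ↦ x^5 is strictly increasing on ℝ, it is injective there, so no x ≠ 3 in the domain has T(x) = T(3). We therefore compute T⁻¹(3125) = 3125^{1/5} = 5 (indeed 5^5 = 3125).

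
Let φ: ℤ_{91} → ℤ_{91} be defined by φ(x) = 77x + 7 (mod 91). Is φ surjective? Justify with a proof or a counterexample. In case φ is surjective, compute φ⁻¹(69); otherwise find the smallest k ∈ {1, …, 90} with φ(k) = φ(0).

Recall: surjectivity means every element of the codomain has a preimage under φ.
Since gcd(77, 91) = 7, we have 77x ≡ 0 (mod 7) for all x, so φ(x) ≡ 0 (mod 7).
But 1 ≢ 0 (mod 7), so 1 ∈ ℤ_{91} has no preimage. So φ is not surjective.
Since φ is not surjective, we find the least positive k with φ(k) = φ(0): this means 77k ≡ 0 (mod 91), i.e. 91 ∣ 77k. Since gcd(77, 91) = 7, dividing through by 7 this holds exactly when 13 ∣ 11k, and as gcd(11, 13) = 1, exactly when 13 ∣ k.
The smallest positive such k is 13.

13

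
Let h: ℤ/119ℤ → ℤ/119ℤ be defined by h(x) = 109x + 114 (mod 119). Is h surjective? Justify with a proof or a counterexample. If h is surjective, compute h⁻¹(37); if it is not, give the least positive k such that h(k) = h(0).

Since gcd(109, 119) = 1, 109 is invertible modulo 119. Euclid's algorithm: 119 = 1·109 + 10, 109 = 10·10 + 9, 10 = 1·9 + 1; back-substituting gives 1 = 107·109 − 98·119, so 109⁻¹ ≡ 107 (mod 119).
Then y ↦ 107(y − 114) is a two-sided inverse to h, so every y ∈ ℤ/119ℤ has a preimage.
So h is surjective.
Since h is surjective, we find h⁻¹(37): we need 109x ≡ 37 − 114 ≡ 42 (mod 119). Using 109⁻¹ = 107: x ≡ 107·42 = 4494 = 37·119 + 91, so x = 91.
Check: h(91) = 109·91 + 114 = 10033 = 84·119 + 37 ≡ 37 (mod 119).

91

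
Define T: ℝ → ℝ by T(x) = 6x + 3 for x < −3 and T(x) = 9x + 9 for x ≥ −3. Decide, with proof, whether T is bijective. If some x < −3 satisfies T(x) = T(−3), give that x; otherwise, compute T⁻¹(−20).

Both pieces are strictly increasing (slopes 6 and 9), so each is injective on its own interval.
The left piece maps (−∞, −3) onto (−∞, −15); the right piece maps [−3, ∞) onto [−18, ∞).
These images overlap. In particular T(−3) = −18 (right piece), and solving 6x + 3 = −18 on the left piece gives x = −7/2 < −3.
So T(−7/2) = T(−3) with −7/2 ≠ −3, and T is not injective, hence not bijective. This x = −7/2 is the requested value below −3.

-7/2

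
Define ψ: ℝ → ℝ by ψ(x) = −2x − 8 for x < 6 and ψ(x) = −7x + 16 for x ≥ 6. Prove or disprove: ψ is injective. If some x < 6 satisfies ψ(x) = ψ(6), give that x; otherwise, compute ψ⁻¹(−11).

3/2

Both pieces are strictly decreasing (slopes −2 and −7), so each is injective on its own interval.
The left piece maps (−∞, 6) onto (−20, ∞); the right piece maps [6, ∞) onto (−∞, −26].
These images are disjoint, so no value is attained by both pieces. Thus ψ is injective.
Because the two images are disjoint, no x < 6 has ψ(x) = ψ(6), so we compute ψ⁻¹(−11): −11 lies in (−20, ∞), so solve −2x − 8 = −11: x = (−11 + 8)/(−2) = 3/2.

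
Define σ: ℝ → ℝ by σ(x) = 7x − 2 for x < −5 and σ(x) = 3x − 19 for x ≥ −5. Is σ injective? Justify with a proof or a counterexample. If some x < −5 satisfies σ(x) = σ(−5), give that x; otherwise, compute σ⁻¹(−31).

-4

Both pieces are strictly increasing (slopes 7 and 3), so each is injective on its own interval.
The left piece maps (−∞, −5) onto (−∞, −37); the right piece maps [−5, ∞) onto [−34, ∞).
These images are disjoint, so no value is attained by both pieces. Hence σ is injective.
Because the two images are disjoint, no x < −5 has σ(x) = σ(−5), so we compute σ⁻¹(−31): −31 lies in [−34, ∞), so solve 3x − 19 = −31: x = (−31 + 19)/3 = −4.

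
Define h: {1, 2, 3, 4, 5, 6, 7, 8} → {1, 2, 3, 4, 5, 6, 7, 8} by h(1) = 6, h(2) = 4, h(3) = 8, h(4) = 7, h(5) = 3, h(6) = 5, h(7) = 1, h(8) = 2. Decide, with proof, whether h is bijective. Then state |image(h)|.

8

The values 6, 4, 8, 7, 3, 5, 1, 2 are a permutation of {1, 2, 3, 4, 5, 6, 7, 8}: each element appears exactly once.
So h is injective and surjective, hence bijective.
The image of h is {1, 2, 3, 4, 5, 6, 7, 8}, which has 8 elements.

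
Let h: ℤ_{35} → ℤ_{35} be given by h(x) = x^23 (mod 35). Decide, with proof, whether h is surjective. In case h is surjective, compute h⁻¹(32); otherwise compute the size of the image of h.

23

Computing x^23 mod 35 for each x (by repeated squaring, reducing mod 35 at every step), the values h(0), h(1), …, h(34) are: 0, 1, 18, 12, 9, 10, 6, 28, 22, 4, 5, 16, 3, 27, 14, 15, 11, 33, 2, 24, 20, 21, 8, 32, 19, 30, 31, 13, 7, 29, 25, 26, 23, 17, 34.
Every element of ℤ_{35} appears exactly once in this list, so h is a bijection, and in particular surjective.
Since h is surjective, we read off the preimage of 32 from the same table: h(23) = 32, so h⁻¹(32) = 23.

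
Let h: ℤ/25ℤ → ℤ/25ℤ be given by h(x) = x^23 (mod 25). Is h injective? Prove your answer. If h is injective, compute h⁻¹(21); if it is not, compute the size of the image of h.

h(0) = 0^23 = 0.
h(5): Repeated squaring mod 25: 5^1 ≡ 5, 5^2 ≡ 5² = 25 ≡ 0, 5^4 ≡ 0² = 0, 5^8 ≡ 0² = 0, 5^16 ≡ 0² = 0. Since 23 = 16 + 4 + 2 + 1, 5^23 ≡ 0·0·0·5: 0·0 = 0, then 0·0 = 0, then 0·5 = 0. So 5^23 ≡ 0 (mod 25).
So h(0) = h(5) = 0 while 0 ≠ 5, hence h is not injective.
Since h is not injective, we determine |image(h)|. Computing x^23 mod 25 for each x (by repeated squaring, reducing mod 25 at every step), the values h(0), h(1), …, h(24) are: 0, 1, 8, 2, 14, 0, 16, 18, 12, 4, 0, 6, 3, 22, 19, 0, 21, 13, 7, 9, 0, 11, 23, 17, 24.
The distinct values are {0, 1, 2, 3, 4, 6, 7, 8, 9, 11, 12, 13, 14, 16, 17, 18, 19, 21, 22, 23, 24}; there are 21 of them.

21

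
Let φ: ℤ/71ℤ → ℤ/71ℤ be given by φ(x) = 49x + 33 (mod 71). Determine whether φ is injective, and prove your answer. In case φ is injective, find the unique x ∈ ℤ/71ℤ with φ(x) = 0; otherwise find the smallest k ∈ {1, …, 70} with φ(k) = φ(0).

Suppose φ(s) = φ(t) in ℤ/71ℤ. Then 49s + 33 ≡ 49t + 33 (mod 71), hence 49(s − t) ≡ 0 (mod 71).
Since gcd(49, 71) = 1, 49 is invertible modulo 71, therefore s − t ≡ 0 (mod 71), i.e. s = t.
Thus φ is injective.
We now compute 49⁻¹ mod 71 explicitly. Euclid's algorithm: 71 = 1·49 + 22, 49 = 2·22 + 5, 22 = 4·5 + 2, 5 = 2·2 + 1; back-substituting gives 1 = 29·49 − 20·71, so 49⁻¹ ≡ 29 (mod 71).
Since φ is injective, we find φ⁻¹(0): we need 49x ≡ 0 − 33 ≡ 38 (mod 71). Using 49⁻¹ = 29: x ≡ 29·38 = 1102 = 15·71 + 37, so x = 37.
Check: φ(37) = 49·37 + 33 = 1846 = 26·71 + 0 ≡ 0 (mod 71).

37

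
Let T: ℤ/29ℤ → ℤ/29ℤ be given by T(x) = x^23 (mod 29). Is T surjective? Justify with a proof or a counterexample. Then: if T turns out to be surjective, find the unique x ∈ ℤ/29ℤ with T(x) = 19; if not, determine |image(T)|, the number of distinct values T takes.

Since 29 is prime, the nonzero elements of ℤ/29ℤ form a cyclic group of order 28.
As gcd(23, 28) = 1, raising to the 23rd power is a bijection on this group: if u^23 ≡ v^23 then (uv^{−1})^23 = 1, and the only element of order dividing gcd(23, 28) = 1 is 1, so u = v.
With T(0) = 0 this makes T injective on all of ℤ/29ℤ, hence bijective (finite equal-size domain and codomain). In particular T is surjective.
Since T is surjective, we find the preimage of 19. The inverse of x ↦ x^23 on (ℤ/29ℤ)^× is x ↦ x^11, because 23·11 = 253 = 9·28 + 1 ≡ 1 (mod 28) and x^{28} = 1 for x ≠ 0 (Fermat). So T⁻¹(19) = 19^11 mod 29.
Repeated squaring mod 29: 19^1 ≡ 19, 19^2 ≡ 19² = 361 ≡ 13, 19^4 ≡ 13² = 169 ≡ 24, 19^8 ≡ 24² = 576 ≡ 25. Since 11 = 8 + 2 + 1, 19^11 ≡ 25·13·19: 25·13 = 325 ≡ 6, then 6·19 = 114 ≡ 27. So 19^11 ≡ 27 (mod 29).
Hence T⁻¹(19) = 27.

27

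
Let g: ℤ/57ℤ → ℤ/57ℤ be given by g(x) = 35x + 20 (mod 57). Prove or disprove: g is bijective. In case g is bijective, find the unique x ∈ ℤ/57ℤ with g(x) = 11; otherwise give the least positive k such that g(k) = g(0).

3

By definition, injectivity means: for all a, b in the domain, g(a) = g(b) implies a = b.
Suppose g(a) = g(b) in ℤ/57ℤ. Then 35a + 20 ≡ 35b + 20 (mod 57), thus 35(a − b) ≡ 0 (mod 57).
Since gcd(35, 57) = 1, 35 is invertible modulo 57, so a − b ≡ 0 (mod 57), i.e. a = b.
We now compute 35⁻¹ mod 57 explicitly. Euclid's algorithm: 57 = 1·35 + 22, 35 = 1·22 + 13, 22 = 1·13 + 9, 13 = 1·9 + 4, 9 = 2·4 + 1; back-substituting gives 1 = 44·35 − 27·57, so 35⁻¹ ≡ 44 (mod 57).
For any y ∈ ℤ/57ℤ, x = 44(y − 20) mod 57 satisfies g(x) = 35·44(y − 20) + 20 ≡ y (since 35·44 ≡ 1 mod 57). So every y has a preimage.
So g is bijective.
Since g is bijective, we compute g⁻¹(11): solve 35x + 20 ≡ 11 (mod 57), i.e. 35x ≡ 48 (mod 57).
Multiplying by 35⁻¹ = 44 gives x ≡ 44·48 = 2112 = 37·57 + 3 ≡ 3 (mod 57).
Check: g(3) = 35·3 + 20 = 125 = 2·57 + 11 ≡ 11 (mod 57).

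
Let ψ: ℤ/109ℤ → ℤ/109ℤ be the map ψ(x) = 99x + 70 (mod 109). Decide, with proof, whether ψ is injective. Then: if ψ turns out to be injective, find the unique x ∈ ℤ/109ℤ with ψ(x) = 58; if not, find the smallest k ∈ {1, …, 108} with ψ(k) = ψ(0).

If ψ(a) = ψ(b), then 99a ≡ 99b (mod 109). Because gcd(99, 109) = 1, we may cancel 99 to get a ≡ b (mod 109).
Thus ψ is injective.
We now compute 99⁻¹ mod 109 explicitly. Euclid's algorithm: 109 = 1·99 + 10, 99 = 9·10 + 9, 10 = 1·9 + 1; back-substituting gives 1 = 98·99 − 89·109, so 99⁻¹ ≡ 98 (mod 109).
Since ψ is injective, we find ψ⁻¹(58): we need 99x ≡ 58 − 70 ≡ 97 (mod 109). Using 99⁻¹ = 98: x ≡ 98·97 = 9506 = 87·109 + 23, so x = 23.
Check: ψ(23) = 99·23 + 70 = 2347 = 21·109 + 58 ≡ 58 (mod 109).

23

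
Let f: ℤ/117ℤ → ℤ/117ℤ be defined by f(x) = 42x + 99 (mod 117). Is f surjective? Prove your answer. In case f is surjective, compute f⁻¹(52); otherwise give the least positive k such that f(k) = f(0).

39

Since gcd(42, 117) = 3, we have 42x ≡ 0 (mod 3) for all x, so f(x) ≡ 0 (mod 3).
But 1 ≢ 0 (mod 3), so 1 ∈ ℤ/117ℤ has no preimage. Hence f is not surjective.
Since f is not surjective, we find the least positive k with f(k) = f(0): this means 42k ≡ 0 (mod 117), i.e. 117 ∣ 42k. Since gcd(42, 117) = 3, dividing through by 3 this holds exactly when 39 ∣ 14k, and as gcd(14, 39) = 1, exactly when 39 ∣ k.
The smallest positive such k is 39.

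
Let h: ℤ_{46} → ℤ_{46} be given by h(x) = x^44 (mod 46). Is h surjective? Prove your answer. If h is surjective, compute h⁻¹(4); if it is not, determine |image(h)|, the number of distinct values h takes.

h(1) = 1^44 = 1.
h(3): Repeated squaring mod 46: 3^1 ≡ 3, 3^2 ≡ 3² = 9, 3^4 ≡ 9² = 81 ≡ 35, 3^8 ≡ 35² = 1225 ≡ 29, 3^16 ≡ 29² = 841 ≡ 13, 3^32 ≡ 13² = 169 ≡ 31. Since 44 = 32 + 8 + 4, 3^44 ≡ 31·29·35: 31·29 = 899 ≡ 25, then 25·35 = 875 ≡ 1. So 3^44 ≡ 1 (mod 46).
So h(1) = h(3) = 1 while 1 ≠ 3, thus h is not injective.
A non-injective map from the 46-element set ℤ_{46} to itself takes at most 45 distinct values, so it cannot be surjective. Thus h is not surjective.
Since h is not surjective, we determine |image(h)|. Computing x^44 mod 46 for each x (by repeated squaring, reducing mod 46 at every step), the values h(0), h(1), …, h(45) are: 0, 1, 24, 1, 24, 1, 24, 1, 24, 1, 24, 1, 24, 1, 24, 1, 24, 1, 24, 1, 24, 1, 24, 23, 24, 1, 24, 1, 24, 1, 24, 1, 24, 1, 24, 1, 24, 1, 24, 1, 24, 1, 24, 1, 24, 1.
The distinct values are {0, 1, 23, 24}; there are 4 of them.

4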